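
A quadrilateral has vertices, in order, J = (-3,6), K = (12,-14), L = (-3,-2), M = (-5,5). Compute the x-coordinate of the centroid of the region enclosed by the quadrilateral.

Apply Gauss's area formula. First the cross-terms c_i = x_i·y_{i+1} − x_{i+1}·y_i:
  -30, -66, -25, -15  ⇒  2A = -136, A = -68.
Then Σ (x_i + x_{i+1})·c_i = -544, so x̄ = -544 / (6·(-68)) = 4/3.

4/3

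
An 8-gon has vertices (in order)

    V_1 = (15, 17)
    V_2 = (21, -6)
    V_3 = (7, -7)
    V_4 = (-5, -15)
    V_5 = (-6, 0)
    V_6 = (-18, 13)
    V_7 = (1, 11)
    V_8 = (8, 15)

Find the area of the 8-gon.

Cross-terms: -447, -105, -140, -90, -78, -211, -73, -89  ⇒  Σ = -1233
Area = |Σ|/2 = 616.5.

616.5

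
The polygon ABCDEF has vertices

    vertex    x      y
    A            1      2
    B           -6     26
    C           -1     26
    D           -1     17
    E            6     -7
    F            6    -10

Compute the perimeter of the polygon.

80

|AB| = √((-7)² + (24)²) = √625 = 25
|BC| = √((5)² + (0)²) = √25 = 5
|CD| = √((0)² + (-9)²) = √81 = 9
|DE| = √((7)² + (-24)²) = √625 = 25
|EF| = √((0)² + (-3)²) = √9 = 3
|FA| = √((-5)² + (12)²) = √169 = 13
Perimeter = 25 + 5 + 9 + 25 + 3 + 13 = 80.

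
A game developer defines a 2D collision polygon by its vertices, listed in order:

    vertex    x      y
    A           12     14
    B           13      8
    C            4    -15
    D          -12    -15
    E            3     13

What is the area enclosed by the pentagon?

Apply the shoelace (surveyor's) formula: 2A = Σ (x_i·y_{i+1} − x_{i+1}·y_i), indices taken mod 5.
Σ = (-86) + (-227) + (-240) + (-111) + (-114) = -778
Area = |Σ|/2 = 389.

389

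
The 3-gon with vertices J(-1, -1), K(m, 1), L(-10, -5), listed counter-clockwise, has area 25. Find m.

-9

The doubled signed area Σ (x_i y_{i+1} − x_{i+1} y_i) is linear in m.
With m=0 it equals 14; the coefficient of m is -4 (from the two edges through K).
So -4·m + 14 = 2·25 = 50 ⇒ m = -9.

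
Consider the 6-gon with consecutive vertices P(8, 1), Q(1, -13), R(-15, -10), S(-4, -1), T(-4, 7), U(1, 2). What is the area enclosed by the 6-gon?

198.5

Apply the shoelace formula: 2A = Σ (x_i·y_{i+1} − x_{i+1}·y_i), indices taken mod 6.
P→Q: (8)(-13) − (1)(1) = -105
Q→R: (1)(-10) − (-15)(-13) = -205
R→S: (-15)(-1) − (-4)(-10) = -25
S→T: (-4)(7) − (-4)(-1) = -32
T→U: (-4)(2) − (1)(7) = -15
U→P: (1)(1) − (8)(2) = -15
Σ = -397
Area = |Σ|/2 = 198.5.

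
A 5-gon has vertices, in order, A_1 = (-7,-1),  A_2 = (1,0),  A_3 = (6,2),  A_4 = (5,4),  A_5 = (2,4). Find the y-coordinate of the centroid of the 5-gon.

Apply the shoelace formula. First the cross-terms c_i = x_i·y_{i+1} − x_{i+1}·y_i:
  1, 2, 14, 12, 26  ⇒  2A = 55, A = 27.5.
Then Σ (y_i + y_{i+1})·c_i = 261, so ȳ = 261 / (6·27.5) = 87/55.

87/55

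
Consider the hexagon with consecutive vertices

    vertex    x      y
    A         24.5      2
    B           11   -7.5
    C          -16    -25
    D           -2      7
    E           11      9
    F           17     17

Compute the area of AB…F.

Apply the shoelace (surveyor's) formula: 2A = Σ (x_i·y_{i+1} − x_{i+1}·y_i), indices taken mod 6.
Σ = (-205.75) + (-395) + (-162) + (-95) + (34) + (-382.5) = -1206.25
Area = |Σ|/2 = 603.125.

603.125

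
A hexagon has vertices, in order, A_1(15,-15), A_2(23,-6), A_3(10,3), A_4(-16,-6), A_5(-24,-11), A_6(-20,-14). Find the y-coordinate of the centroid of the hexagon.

-798/103

Apply the shoelace (surveyor's) formula. First the cross-terms c_i = x_i·y_{i+1} − x_{i+1}·y_i:
  255, 129, -12, 32, 116, 510  ⇒  2A = 1030, A = 515.
Then Σ (y_i + y_{i+1})·c_i = -23940, so ȳ = -23940 / (6·515) = -798/103.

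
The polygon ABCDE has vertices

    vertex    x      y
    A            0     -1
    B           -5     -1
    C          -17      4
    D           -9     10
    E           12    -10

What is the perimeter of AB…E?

72

|AB| = √((-5)² + (0)²) = √25 = 5
|BC| = √((-12)² + (5)²) = √169 = 13
|CD| = √((8)² + (6)²) = √100 = 10
|DE| = √((21)² + (-20)²) = √841 = 29
|EA| = √((-12)² + (9)²) = √225 = 15
Perimeter = 5 + 13 + 10 + 29 + 15 = 72.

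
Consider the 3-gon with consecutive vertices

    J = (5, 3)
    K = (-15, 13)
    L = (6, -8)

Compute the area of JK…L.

Σ = (110) + (42) + (58) = 210
Area = |Σ|/2 = 105.

105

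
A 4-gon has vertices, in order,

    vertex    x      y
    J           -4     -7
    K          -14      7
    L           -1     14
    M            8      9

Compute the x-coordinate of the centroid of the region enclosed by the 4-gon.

Apply the shoelace (surveyor's) formula. First the cross-terms c_i = x_i·y_{i+1} − x_{i+1}·y_i:
  -126, -189, -121, -20  ⇒  2A = -456, A = -228.
Then Σ (x_i + x_{i+1})·c_i = 4176, so x̄ = 4176 / (6·(-228)) = -58/19.

-58/19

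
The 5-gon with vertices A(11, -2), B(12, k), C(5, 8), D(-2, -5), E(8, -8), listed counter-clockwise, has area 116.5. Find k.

Write out the shoelace sum; only the two edges meeting at B involve k:
2·Area = [(11·k − 12·(-2)) + (12·8 − 5·k)] + 119
       = 6·k + 239 = 233
⇒ k = -1.

-1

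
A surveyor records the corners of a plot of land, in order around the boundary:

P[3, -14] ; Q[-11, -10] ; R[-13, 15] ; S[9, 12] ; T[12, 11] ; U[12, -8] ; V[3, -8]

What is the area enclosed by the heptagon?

Σ = (-184) + (-295) + (-291) + (-45) + (-228) + (-72) + (-18) = -1133
Area = |Σ|/2 = 566.5.

566.5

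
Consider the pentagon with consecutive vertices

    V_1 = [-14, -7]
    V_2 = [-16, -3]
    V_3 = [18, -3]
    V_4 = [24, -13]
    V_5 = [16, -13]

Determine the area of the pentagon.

V_1→V_2: (-14)(-3) − (-16)(-7) = -70
V_2→V_3: (-16)(-3) − (18)(-3) = 102
V_3→V_4: (18)(-13) − (24)(-3) = -162
V_4→V_5: (24)(-13) − (16)(-13) = -104
V_5→V_1: (16)(-7) − (-14)(-13) = -294
Σ = -528
Area = |Σ|/2 = 264.

264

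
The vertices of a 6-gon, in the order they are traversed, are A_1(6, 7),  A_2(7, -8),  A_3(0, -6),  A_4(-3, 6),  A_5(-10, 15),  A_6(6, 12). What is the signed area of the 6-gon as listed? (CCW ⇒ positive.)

Apply the surveyor's formula: 2A = Σ (x_i·y_{i+1} − x_{i+1}·y_i), indices taken mod 6.
Σ = (-97) + (-42) + (-18) + (15) + (-210) + (-30) = -382
Signed area = Σ/2 = -191 (negative ⇒ clockwise traversal).

-191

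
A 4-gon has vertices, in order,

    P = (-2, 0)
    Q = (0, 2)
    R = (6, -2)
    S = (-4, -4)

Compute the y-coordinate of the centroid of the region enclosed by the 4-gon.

-9/7

Apply Gauss's area formula. First the cross-terms c_i = x_i·y_{i+1} − x_{i+1}·y_i:
  -4, -12, -32, -8  ⇒  2A = -56, A = -28.
Then Σ (y_i + y_{i+1})·c_i = 216, so ȳ = 216 / (6·(-28)) = -9/7.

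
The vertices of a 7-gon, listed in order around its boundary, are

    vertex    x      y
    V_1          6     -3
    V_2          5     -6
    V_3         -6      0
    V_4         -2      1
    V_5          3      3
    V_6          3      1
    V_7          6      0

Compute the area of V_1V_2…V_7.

Cross-terms: -21, -36, -6, -9, -6, -6, -18  ⇒  Σ = -102
Area = |Σ|/2 = 51.

51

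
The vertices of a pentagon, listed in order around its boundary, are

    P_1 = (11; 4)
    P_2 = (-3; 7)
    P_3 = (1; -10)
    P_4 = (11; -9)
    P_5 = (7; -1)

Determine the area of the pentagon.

Apply the shoelace (surveyor's) formula: 2A = Σ (x_i·y_{i+1} − x_{i+1}·y_i), indices taken mod 5.
Cross-terms: 89, 23, 101, 52, 39  ⇒  Σ = 304
Area = |Σ|/2 = 152.

152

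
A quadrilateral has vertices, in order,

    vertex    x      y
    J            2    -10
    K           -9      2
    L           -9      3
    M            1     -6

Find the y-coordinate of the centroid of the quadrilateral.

-229/63

Apply the surveyor's formula. First the cross-terms c_i = x_i·y_{i+1} − x_{i+1}·y_i:
  -86, -9, 51, 2  ⇒  2A = -42, A = -21.
Then Σ (y_i + y_{i+1})·c_i = 458, so ȳ = 458 / (6·(-21)) = -229/63.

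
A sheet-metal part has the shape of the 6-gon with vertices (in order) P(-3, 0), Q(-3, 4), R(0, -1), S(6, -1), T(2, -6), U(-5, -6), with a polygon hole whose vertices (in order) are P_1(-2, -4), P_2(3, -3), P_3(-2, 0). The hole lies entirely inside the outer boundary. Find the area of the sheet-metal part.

Outer boundary:
Apply Gauss's area formula: 2A = Σ (x_i·y_{i+1} − x_{i+1}·y_i), indices taken mod 6.
Cross-terms: -12, 3, 6, -34, -42, -18  ⇒  Σ = -97
Area = |Σ|/2 = 48.5.
Hole:
Σ = (18) + (-6) + (8) = 20
Area = |Σ|/2 = 10.
Net area = 48.5 − 10 = 38.5.

38.5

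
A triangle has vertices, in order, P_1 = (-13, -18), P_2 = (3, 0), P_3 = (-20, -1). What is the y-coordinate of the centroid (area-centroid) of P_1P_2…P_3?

Apply the shoelace (surveyor's) formula. First the cross-terms c_i = x_i·y_{i+1} − x_{i+1}·y_i:
  54, -3, 347  ⇒  2A = 398, A = 199.
Then Σ (y_i + y_{i+1})·c_i = -7562, so ȳ = -7562 / (6·199) = -19/3.

-19/3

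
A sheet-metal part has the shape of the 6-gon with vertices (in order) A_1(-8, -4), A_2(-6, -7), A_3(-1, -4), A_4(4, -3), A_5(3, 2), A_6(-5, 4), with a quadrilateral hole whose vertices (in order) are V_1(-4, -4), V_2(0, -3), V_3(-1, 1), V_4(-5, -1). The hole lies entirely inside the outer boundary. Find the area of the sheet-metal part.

Outer boundary:
Apply the shoelace formula: 2A = Σ (x_i·y_{i+1} − x_{i+1}·y_i), indices taken mod 6.
Σ = (32) + (17) + (19) + (17) + (22) + (52) = 159
Area = |Σ|/2 = 79.5.
Hole:
V_1→V_2: (-4)(-3) − (0)(-4) = 12
V_2→V_3: (0)(1) − (-1)(-3) = -3
V_3→V_4: (-1)(-1) − (-5)(1) = 6
V_4→V_1: (-5)(-4) − (-4)(-1) = 16
Σ = 31
Area = |Σ|/2 = 15.5.
Net area = 79.5 − 15.5 = 64.

64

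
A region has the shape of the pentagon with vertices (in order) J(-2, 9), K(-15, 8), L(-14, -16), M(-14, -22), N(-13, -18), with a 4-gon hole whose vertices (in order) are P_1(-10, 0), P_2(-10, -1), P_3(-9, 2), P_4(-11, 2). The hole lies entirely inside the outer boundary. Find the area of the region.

Outer boundary:
Σ = (119) + (352) + (84) + (-34) + (-153) = 368
Area = |Σ|/2 = 184.
Hole:
Apply the shoelace formula: 2A = Σ (x_i·y_{i+1} − x_{i+1}·y_i), indices taken mod 4.
P_1→P_2: (-10)(-1) − (-10)(0) = 10
P_2→P_3: (-10)(2) − (-9)(-1) = -29
P_3→P_4: (-9)(2) − (-11)(2) = 4
P_4→P_1: (-11)(0) − (-10)(2) = 20
Σ = 5
Area = |Σ|/2 = 2.5.
Net area = 184 − 2.5 = 181.5.

181.5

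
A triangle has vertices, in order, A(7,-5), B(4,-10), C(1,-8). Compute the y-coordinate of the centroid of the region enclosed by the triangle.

-23/3

Apply the surveyor's formula. First the cross-terms c_i = x_i·y_{i+1} − x_{i+1}·y_i:
  -50, -22, 51  ⇒  2A = -21, A = -10.5.
Then Σ (y_i + y_{i+1})·c_i = 483, so ȳ = 483 / (6·(-10.5)) = -23/3.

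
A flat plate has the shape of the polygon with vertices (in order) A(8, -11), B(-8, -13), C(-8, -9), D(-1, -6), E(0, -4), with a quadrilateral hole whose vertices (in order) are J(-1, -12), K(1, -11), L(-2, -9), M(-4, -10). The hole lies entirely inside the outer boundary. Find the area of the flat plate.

Outer boundary:
Apply the surveyor's formula: 2A = Σ (x_i·y_{i+1} − x_{i+1}·y_i), indices taken mod 5.
Σ = (-192) + (-32) + (39) + (4) + (32) = -149
Area = |Σ|/2 = 74.5.
Hole:
Σ = (23) + (-31) + (-16) + (38) = 14
Area = |Σ|/2 = 7.
Net area = 74.5 − 7 = 67.5.

67.5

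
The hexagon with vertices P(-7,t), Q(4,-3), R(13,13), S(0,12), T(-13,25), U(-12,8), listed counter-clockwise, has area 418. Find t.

-10

Write out the shoelace sum; only the two edges meeting at P involve t:
2·Area = [((-12)·t − (-7)·8) + ((-7)·(-3) − 4·t)] + 599
       = -16·t + 676 = 836
⇒ t = -10.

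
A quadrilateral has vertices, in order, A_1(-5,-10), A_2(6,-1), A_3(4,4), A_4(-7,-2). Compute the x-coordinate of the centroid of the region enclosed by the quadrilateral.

-145/173

Apply the shoelace (surveyor's) formula. First the cross-terms c_i = x_i·y_{i+1} − x_{i+1}·y_i:
  65, 28, 20, 60  ⇒  2A = 173, A = 86.5.
Then Σ (x_i + x_{i+1})·c_i = -435, so x̄ = -435 / (6·86.5) = -145/173.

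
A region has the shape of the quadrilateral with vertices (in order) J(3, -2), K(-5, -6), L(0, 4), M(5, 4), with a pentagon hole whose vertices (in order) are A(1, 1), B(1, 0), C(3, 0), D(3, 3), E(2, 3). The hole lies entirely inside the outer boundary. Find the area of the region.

Outer boundary:
Apply the surveyor's formula: 2A = Σ (x_i·y_{i+1} − x_{i+1}·y_i), indices taken mod 4.
J→K: (3)(-6) − (-5)(-2) = -28
K→L: (-5)(4) − (0)(-6) = -20
L→M: (0)(4) − (5)(4) = -20
M→J: (5)(-2) − (3)(4) = -22
Σ = -90
Area = |Σ|/2 = 45.
Hole:
Apply the shoelace (surveyor's) formula: 2A = Σ (x_i·y_{i+1} − x_{i+1}·y_i), indices taken mod 5.
A→B: (1)(0) − (1)(1) = -1
B→C: (1)(0) − (3)(0) = 0
C→D: (3)(3) − (3)(0) = 9
D→E: (3)(3) − (2)(3) = 3
E→A: (2)(1) − (1)(3) = -1
Σ = 10
Area = |Σ|/2 = 5.
Net area = 45 − 5 = 40.

40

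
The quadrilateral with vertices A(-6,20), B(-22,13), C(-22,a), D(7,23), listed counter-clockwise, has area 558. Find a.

-24

The doubled signed area Σ (x_i y_{i+1} − x_{i+1} y_i) is linear in a.
With a=0 it equals 420; the coefficient of a is -29 (from the two edges through C).
So -29·a + 420 = 2·558 = 1116 ⇒ a = -24.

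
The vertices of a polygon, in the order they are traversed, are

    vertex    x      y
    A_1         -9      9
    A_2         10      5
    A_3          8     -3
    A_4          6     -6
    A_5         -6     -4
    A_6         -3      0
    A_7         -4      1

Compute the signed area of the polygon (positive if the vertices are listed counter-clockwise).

Apply the shoelace formula: 2A = Σ (x_i·y_{i+1} − x_{i+1}·y_i), indices taken mod 7.
Σ = (-135) + (-70) + (-30) + (-60) + (-12) + (-3) + (-27) = -337
Signed area = Σ/2 = -168.5 (negative ⇒ clockwise traversal).

-168.5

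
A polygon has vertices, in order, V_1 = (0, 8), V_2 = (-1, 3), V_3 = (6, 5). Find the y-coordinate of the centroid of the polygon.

16/3

Apply the shoelace formula. First the cross-terms c_i = x_i·y_{i+1} − x_{i+1}·y_i:
  8, -23, 48  ⇒  2A = 33, A = 16.5.
Then Σ (y_i + y_{i+1})·c_i = 528, so ȳ = 528 / (6·16.5) = 16/3.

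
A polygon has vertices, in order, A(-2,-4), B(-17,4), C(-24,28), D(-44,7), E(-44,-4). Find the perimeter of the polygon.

124

|AB| = √((-15)² + (8)²) = √289 = 17
|BC| = √((-7)² + (24)²) = √625 = 25
|CD| = √((-20)² + (-21)²) = √841 = 29
|DE| = √((0)² + (-11)²) = √121 = 11
|EA| = √((42)² + (0)²) = √1764 = 42
Perimeter = 17 + 25 + 29 + 11 + 42 = 124.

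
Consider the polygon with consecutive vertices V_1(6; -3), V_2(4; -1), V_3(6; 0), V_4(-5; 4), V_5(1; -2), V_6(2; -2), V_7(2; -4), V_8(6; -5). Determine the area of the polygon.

V_1→V_2: (6)(-1) − (4)(-3) = 6
V_2→V_3: (4)(0) − (6)(-1) = 6
V_3→V_4: (6)(4) − (-5)(0) = 24
V_4→V_5: (-5)(-2) − (1)(4) = 6
V_5→V_6: (1)(-2) − (2)(-2) = 2
V_6→V_7: (2)(-4) − (2)(-2) = -4
V_7→V_8: (2)(-5) − (6)(-4) = 14
V_8→V_1: (6)(-3) − (6)(-5) = 12
Σ = 66
Area = |Σ|/2 = 33.

33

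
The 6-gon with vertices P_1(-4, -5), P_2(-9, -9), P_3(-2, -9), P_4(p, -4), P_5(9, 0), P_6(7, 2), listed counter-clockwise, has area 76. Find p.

7

Write out the shoelace sum; only the two edges meeting at P_4 involve p:
2·Area = [((-2)·(-4) − p·(-9)) + (p·0 − 9·(-4))] + 45
       = 9·p + 89 = 152
⇒ p = 7.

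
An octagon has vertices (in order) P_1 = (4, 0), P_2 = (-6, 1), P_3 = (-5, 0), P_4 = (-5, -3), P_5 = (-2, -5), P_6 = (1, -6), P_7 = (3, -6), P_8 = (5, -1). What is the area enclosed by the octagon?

51.5

Apply the surveyor's formula: 2A = Σ (x_i·y_{i+1} − x_{i+1}·y_i), indices taken mod 8.
Σ = (4) + (5) + (15) + (19) + (17) + (12) + (27) + (4) = 103
Area = |Σ|/2 = 51.5.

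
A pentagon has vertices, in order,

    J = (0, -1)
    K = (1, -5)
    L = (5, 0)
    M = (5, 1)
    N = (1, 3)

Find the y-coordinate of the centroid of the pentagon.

Apply Gauss's area formula. First the cross-terms c_i = x_i·y_{i+1} − x_{i+1}·y_i:
  1, 25, 5, 14, -1  ⇒  2A = 44, A = 22.
Then Σ (y_i + y_{i+1})·c_i = -72, so ȳ = -72 / (6·22) = -6/11.

-6/11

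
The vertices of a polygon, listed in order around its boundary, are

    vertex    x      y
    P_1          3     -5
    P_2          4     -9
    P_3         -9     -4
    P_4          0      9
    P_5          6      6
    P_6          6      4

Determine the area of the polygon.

Apply Gauss's area formula: 2A = Σ (x_i·y_{i+1} − x_{i+1}·y_i), indices taken mod 6.
Σ = (-7) + (-97) + (-81) + (-54) + (-12) + (-42) = -293
Area = |Σ|/2 = 146.5.

146.5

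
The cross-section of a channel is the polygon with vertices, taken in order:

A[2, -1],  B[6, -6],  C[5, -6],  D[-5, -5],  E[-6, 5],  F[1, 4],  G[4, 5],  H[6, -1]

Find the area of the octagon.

A→B: (2)(-6) − (6)(-1) = -6
B→C: (6)(-6) − (5)(-6) = -6
C→D: (5)(-5) − (-5)(-6) = -55
D→E: (-5)(5) − (-6)(-5) = -55
E→F: (-6)(4) − (1)(5) = -29
F→G: (1)(5) − (4)(4) = -11
G→H: (4)(-1) − (6)(5) = -34
H→A: (6)(-1) − (2)(-1) = -4
Σ = -200
Area = |Σ|/2 = 100.

100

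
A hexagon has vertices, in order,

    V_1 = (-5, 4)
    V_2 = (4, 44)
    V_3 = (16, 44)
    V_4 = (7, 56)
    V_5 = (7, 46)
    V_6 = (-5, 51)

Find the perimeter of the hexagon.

138

|V_1V_2| = √((9)² + (40)²) = √1681 = 41
|V_2V_3| = √((12)² + (0)²) = √144 = 12
|V_3V_4| = √((-9)² + (12)²) = √225 = 15
|V_4V_5| = √((0)² + (-10)²) = √100 = 10
|V_5V_6| = √((-12)² + (5)²) = √169 = 13
|V_6V_1| = √((0)² + (-47)²) = √2209 = 47
Perimeter = 41 + 12 + 15 + 10 + 13 + 47 = 138.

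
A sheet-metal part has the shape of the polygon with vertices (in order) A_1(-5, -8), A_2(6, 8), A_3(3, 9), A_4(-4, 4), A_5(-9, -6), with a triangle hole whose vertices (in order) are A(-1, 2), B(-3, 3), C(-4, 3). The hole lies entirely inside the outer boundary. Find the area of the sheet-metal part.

Outer boundary:
Apply the shoelace formula: 2A = Σ (x_i·y_{i+1} − x_{i+1}·y_i), indices taken mod 5.
A_1→A_2: (-5)(8) − (6)(-8) = 8
A_2→A_3: (6)(9) − (3)(8) = 30
A_3→A_4: (3)(4) − (-4)(9) = 48
A_4→A_5: (-4)(-6) − (-9)(4) = 60
A_5→A_1: (-9)(-8) − (-5)(-6) = 42
Σ = 188
Area = |Σ|/2 = 94.
Hole:
Apply the surveyor's formula: 2A = Σ (x_i·y_{i+1} − x_{i+1}·y_i), indices taken mod 3.
Σ = (3) + (3) + (-5) = 1
Area = |Σ|/2 = 0.5.
Net area = 94 − 0.5 = 93.5.

93.5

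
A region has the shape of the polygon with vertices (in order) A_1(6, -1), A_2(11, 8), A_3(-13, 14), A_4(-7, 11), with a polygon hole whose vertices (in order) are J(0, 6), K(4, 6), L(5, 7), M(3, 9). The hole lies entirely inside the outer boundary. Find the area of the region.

Outer boundary:
Apply the shoelace formula: 2A = Σ (x_i·y_{i+1} − x_{i+1}·y_i), indices taken mod 4.
Cross-terms: 59, 258, -45, -59  ⇒  Σ = 213
Area = |Σ|/2 = 106.5.
Hole:
Cross-terms: -24, -2, 24, 18  ⇒  Σ = 16
Area = |Σ|/2 = 8.
Net area = 106.5 − 8 = 98.5.

98.5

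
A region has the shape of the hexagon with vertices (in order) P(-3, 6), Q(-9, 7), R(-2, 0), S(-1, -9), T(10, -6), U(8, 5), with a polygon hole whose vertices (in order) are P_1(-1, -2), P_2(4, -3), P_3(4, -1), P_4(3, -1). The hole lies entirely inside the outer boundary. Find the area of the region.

155.5

Outer boundary:
Apply the shoelace (surveyor's) formula: 2A = Σ (x_i·y_{i+1} − x_{i+1}·y_i), indices taken mod 6.
Σ = (33) + (14) + (18) + (96) + (98) + (63) = 322
Area = |Σ|/2 = 161.
Hole:
Apply Gauss's area formula: 2A = Σ (x_i·y_{i+1} − x_{i+1}·y_i), indices taken mod 4.
Cross-terms: 11, 8, -1, -7  ⇒  Σ = 11
Area = |Σ|/2 = 5.5.
Net area = 161 − 5.5 = 155.5.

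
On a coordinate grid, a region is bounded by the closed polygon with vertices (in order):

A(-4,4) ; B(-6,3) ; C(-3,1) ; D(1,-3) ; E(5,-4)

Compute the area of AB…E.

19

Apply the surveyor's formula: 2A = Σ (x_i·y_{i+1} − x_{i+1}·y_i), indices taken mod 5.
Σ = (12) + (3) + (8) + (11) + (4) = 38
Area = |Σ|/2 = 19.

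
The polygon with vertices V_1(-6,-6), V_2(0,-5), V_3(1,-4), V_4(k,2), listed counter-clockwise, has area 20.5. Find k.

Write out the shoelace sum; only the two edges meeting at V_4 involve k:
2·Area = [(1·2 − k·(-4)) + (k·(-6) − (-6)·2)] + 35
       = -2·k + 49 = 41
⇒ k = 4.

4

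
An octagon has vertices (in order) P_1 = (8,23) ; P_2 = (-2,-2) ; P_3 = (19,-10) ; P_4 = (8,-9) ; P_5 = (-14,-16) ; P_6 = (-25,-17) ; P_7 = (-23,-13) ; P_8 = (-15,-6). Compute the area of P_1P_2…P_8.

P_1→P_2: (8)(-2) − (-2)(23) = 30
P_2→P_3: (-2)(-10) − (19)(-2) = 58
P_3→P_4: (19)(-9) − (8)(-10) = -91
P_4→P_5: (8)(-16) − (-14)(-9) = -254
P_5→P_6: (-14)(-17) − (-25)(-16) = -162
P_6→P_7: (-25)(-13) − (-23)(-17) = -66
P_7→P_8: (-23)(-6) − (-15)(-13) = -57
P_8→P_1: (-15)(23) − (8)(-6) = -297
Σ = -839
Area = |Σ|/2 = 419.5.

419.5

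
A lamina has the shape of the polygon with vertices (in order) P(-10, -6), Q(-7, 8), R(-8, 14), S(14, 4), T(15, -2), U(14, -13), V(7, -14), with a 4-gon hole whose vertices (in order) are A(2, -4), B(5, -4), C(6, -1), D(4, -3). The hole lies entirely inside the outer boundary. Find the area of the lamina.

Outer boundary:
Apply the surveyor's formula: 2A = Σ (x_i·y_{i+1} − x_{i+1}·y_i), indices taken mod 7.
P→Q: (-10)(8) − (-7)(-6) = -122
Q→R: (-7)(14) − (-8)(8) = -34
R→S: (-8)(4) − (14)(14) = -228
S→T: (14)(-2) − (15)(4) = -88
T→U: (15)(-13) − (14)(-2) = -167
U→V: (14)(-14) − (7)(-13) = -105
V→P: (7)(-6) − (-10)(-14) = -182
Σ = -926
Area = |Σ|/2 = 463.
Hole:
Σ = (12) + (19) + (-14) + (-10) = 7
Area = |Σ|/2 = 3.5.
Net area = 463 − 3.5 = 459.5.

459.5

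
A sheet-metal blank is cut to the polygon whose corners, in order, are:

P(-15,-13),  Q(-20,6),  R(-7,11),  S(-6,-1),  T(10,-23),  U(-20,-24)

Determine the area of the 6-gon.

Apply Gauss's area formula: 2A = Σ (x_i·y_{i+1} − x_{i+1}·y_i), indices taken mod 6.
Σ = (-350) + (-178) + (73) + (148) + (-700) + (-100) = -1107
Area = |Σ|/2 = 553.5.

553.5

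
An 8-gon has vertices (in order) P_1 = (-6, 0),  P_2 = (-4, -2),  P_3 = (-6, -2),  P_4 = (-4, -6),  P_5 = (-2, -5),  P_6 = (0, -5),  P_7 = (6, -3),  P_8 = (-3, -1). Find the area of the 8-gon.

P_1→P_2: (-6)(-2) − (-4)(0) = 12
P_2→P_3: (-4)(-2) − (-6)(-2) = -4
P_3→P_4: (-6)(-6) − (-4)(-2) = 28
P_4→P_5: (-4)(-5) − (-2)(-6) = 8
P_5→P_6: (-2)(-5) − (0)(-5) = 10
P_6→P_7: (0)(-3) − (6)(-5) = 30
P_7→P_8: (6)(-1) − (-3)(-3) = -15
P_8→P_1: (-3)(0) − (-6)(-1) = -6
Σ = 63
Area = |Σ|/2 = 31.5.

31.5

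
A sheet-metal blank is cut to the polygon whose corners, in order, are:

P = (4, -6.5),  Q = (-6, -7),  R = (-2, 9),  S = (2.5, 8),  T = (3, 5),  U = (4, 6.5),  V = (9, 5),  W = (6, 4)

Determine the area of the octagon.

136.5

Apply the shoelace (surveyor's) formula: 2A = Σ (x_i·y_{i+1} − x_{i+1}·y_i), indices taken mod 8.
Σ = (-67) + (-68) + (-38.5) + (-11.5) + (-0.5) + (-38.5) + (6) + (-55) = -273
Area = |Σ|/2 = 136.5.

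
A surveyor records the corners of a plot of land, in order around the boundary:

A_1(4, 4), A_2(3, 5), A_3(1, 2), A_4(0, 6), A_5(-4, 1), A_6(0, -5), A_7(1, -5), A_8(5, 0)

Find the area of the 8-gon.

Apply the shoelace formula: 2A = Σ (x_i·y_{i+1} − x_{i+1}·y_i), indices taken mod 8.
A_1→A_2: (4)(5) − (3)(4) = 8
A_2→A_3: (3)(2) − (1)(5) = 1
A_3→A_4: (1)(6) − (0)(2) = 6
A_4→A_5: (0)(1) − (-4)(6) = 24
A_5→A_6: (-4)(-5) − (0)(1) = 20
A_6→A_7: (0)(-5) − (1)(-5) = 5
A_7→A_8: (1)(0) − (5)(-5) = 25
A_8→A_1: (5)(4) − (4)(0) = 20
Σ = 109
Area = |Σ|/2 = 54.5.

54.5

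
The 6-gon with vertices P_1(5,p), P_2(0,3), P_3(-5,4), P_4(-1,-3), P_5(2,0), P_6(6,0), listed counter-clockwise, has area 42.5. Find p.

5

Write out the shoelace sum; only the two edges meeting at P_1 involve p:
2·Area = [(6·p − 5·0) + (5·3 − 0·p)] + 40
       = 6·p + 55 = 85
⇒ p = 5.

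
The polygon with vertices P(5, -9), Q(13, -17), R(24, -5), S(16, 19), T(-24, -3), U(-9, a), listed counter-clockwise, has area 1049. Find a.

-25

The doubled signed area Σ (x_i y_{i+1} − x_{i+1} y_i) is linear in a.
With a=0 it equals 1373; the coefficient of a is -29 (from the two edges through U).
So -29·a + 1373 = 2·1049 = 2098 ⇒ a = -25.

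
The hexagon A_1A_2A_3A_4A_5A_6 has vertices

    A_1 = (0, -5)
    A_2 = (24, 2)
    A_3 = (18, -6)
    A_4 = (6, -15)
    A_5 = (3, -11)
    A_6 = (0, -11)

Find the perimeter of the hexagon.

|A_1A_2| = √((24)² + (7)²) = √625 = 25
|A_2A_3| = √((-6)² + (-8)²) = √100 = 10
|A_3A_4| = √((-12)² + (-9)²) = √225 = 15
|A_4A_5| = √((-3)² + (4)²) = √25 = 5
|A_5A_6| = √((-3)² + (0)²) = √9 = 3
|A_6A_1| = √((0)² + (6)²) = √36 = 6
Perimeter = 25 + 10 + 15 + 5 + 3 + 6 = 64.

64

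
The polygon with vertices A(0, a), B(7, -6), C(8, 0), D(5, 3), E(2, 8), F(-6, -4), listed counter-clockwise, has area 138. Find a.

-10

Write out the shoelace sum; only the two edges meeting at A involve a:
2·Area = [((-6)·a − 0·(-4)) + (0·(-6) − 7·a)] + 146
       = -13·a + 146 = 276
⇒ a = -10.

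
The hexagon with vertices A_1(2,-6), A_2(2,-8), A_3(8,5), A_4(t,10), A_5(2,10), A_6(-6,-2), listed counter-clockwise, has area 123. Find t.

Write out the shoelace sum; only the two edges meeting at A_4 involve t:
2·Area = [(8·10 − t·5) + (t·10 − 2·10)] + 166
       = 5·t + 226 = 246
⇒ t = 4.

4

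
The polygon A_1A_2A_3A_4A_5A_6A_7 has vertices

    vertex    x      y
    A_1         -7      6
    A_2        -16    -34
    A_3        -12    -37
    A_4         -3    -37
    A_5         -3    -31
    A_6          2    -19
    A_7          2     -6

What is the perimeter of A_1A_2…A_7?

|A_1A_2| = √((-9)² + (-40)²) = √1681 = 41
|A_2A_3| = √((4)² + (-3)²) = √25 = 5
|A_3A_4| = √((9)² + (0)²) = √81 = 9
|A_4A_5| = √((0)² + (6)²) = √36 = 6
|A_5A_6| = √((5)² + (12)²) = √169 = 13
|A_6A_7| = √((0)² + (13)²) = √169 = 13
|A_7A_1| = √((-9)² + (12)²) = √225 = 15
Perimeter = 41 + 5 + 9 + 6 + 13 + 13 + 15 = 102.

102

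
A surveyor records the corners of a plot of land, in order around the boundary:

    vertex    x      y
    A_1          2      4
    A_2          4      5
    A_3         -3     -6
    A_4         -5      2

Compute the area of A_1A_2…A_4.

37.5

Apply Gauss's area formula: 2A = Σ (x_i·y_{i+1} − x_{i+1}·y_i), indices taken mod 4.
Σ = (-6) + (-9) + (-36) + (-24) = -75
Area = |Σ|/2 = 37.5.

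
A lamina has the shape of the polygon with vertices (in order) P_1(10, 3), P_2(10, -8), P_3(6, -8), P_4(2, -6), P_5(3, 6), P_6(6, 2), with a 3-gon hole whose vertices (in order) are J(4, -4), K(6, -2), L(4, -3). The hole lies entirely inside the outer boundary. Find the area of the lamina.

Outer boundary:
Σ = (-110) + (-32) + (-20) + (30) + (-30) + (-2) = -164
Area = |Σ|/2 = 82.
Hole:
Apply the shoelace formula: 2A = Σ (x_i·y_{i+1} − x_{i+1}·y_i), indices taken mod 3.
Σ = (16) + (-10) + (-4) = 2
Area = |Σ|/2 = 1.
Net area = 82 − 1 = 81.

81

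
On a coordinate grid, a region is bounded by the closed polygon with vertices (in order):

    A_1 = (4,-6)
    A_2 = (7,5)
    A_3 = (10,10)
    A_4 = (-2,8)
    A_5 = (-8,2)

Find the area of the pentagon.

141

Cross-terms: 62, 20, 100, 60, 40  ⇒  Σ = 282
Area = |Σ|/2 = 141.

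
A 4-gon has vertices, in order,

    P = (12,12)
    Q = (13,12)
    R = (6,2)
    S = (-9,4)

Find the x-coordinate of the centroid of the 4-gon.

442/129

Apply the surveyor's formula. First the cross-terms c_i = x_i·y_{i+1} − x_{i+1}·y_i:
  -12, -46, 42, -156  ⇒  2A = -172, A = -86.
Then Σ (x_i + x_{i+1})·c_i = -1768, so x̄ = -1768 / (6·(-86)) = 442/129.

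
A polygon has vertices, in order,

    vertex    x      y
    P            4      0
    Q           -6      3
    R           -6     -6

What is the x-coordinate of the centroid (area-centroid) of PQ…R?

Apply the surveyor's formula. First the cross-terms c_i = x_i·y_{i+1} − x_{i+1}·y_i:
  12, 54, 24  ⇒  2A = 90, A = 45.
Then Σ (x_i + x_{i+1})·c_i = -720, so x̄ = -720 / (6·45) = -8/3.

-8/3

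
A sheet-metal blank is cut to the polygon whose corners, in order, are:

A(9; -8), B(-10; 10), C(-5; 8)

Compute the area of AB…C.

26

Σ = (10) + (-30) + (-32) = -52
Area = |Σ|/2 = 26.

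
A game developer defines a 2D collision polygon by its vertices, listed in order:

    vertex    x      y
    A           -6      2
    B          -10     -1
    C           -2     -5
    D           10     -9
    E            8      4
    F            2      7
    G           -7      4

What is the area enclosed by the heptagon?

Cross-terms: 26, 48, 68, 112, 48, 57, 10  ⇒  Σ = 369
Area = |Σ|/2 = 184.5.

184.5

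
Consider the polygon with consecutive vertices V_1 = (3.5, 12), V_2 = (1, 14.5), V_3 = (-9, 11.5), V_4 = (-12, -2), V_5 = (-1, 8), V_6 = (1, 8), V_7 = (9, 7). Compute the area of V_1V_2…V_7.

120.625

V_1→V_2: (3.5)(14.5) − (1)(12) = 38.75
V_2→V_3: (1)(11.5) − (-9)(14.5) = 142
V_3→V_4: (-9)(-2) − (-12)(11.5) = 156
V_4→V_5: (-12)(8) − (-1)(-2) = -98
V_5→V_6: (-1)(8) − (1)(8) = -16
V_6→V_7: (1)(7) − (9)(8) = -65
V_7→V_1: (9)(12) − (3.5)(7) = 83.5
Σ = 241.25
Area = |Σ|/2 = 120.625.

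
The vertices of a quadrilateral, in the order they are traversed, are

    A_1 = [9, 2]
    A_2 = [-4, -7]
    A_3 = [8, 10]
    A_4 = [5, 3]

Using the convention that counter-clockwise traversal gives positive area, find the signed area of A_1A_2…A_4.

A_1→A_2: (9)(-7) − (-4)(2) = -55
A_2→A_3: (-4)(10) − (8)(-7) = 16
A_3→A_4: (8)(3) − (5)(10) = -26
A_4→A_1: (5)(2) − (9)(3) = -17
Σ = -82
Signed area = Σ/2 = -41 (negative ⇒ clockwise traversal).

-41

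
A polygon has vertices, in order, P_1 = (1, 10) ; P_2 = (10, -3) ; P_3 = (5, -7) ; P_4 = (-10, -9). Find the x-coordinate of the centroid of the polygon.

Apply Gauss's area formula. First the cross-terms c_i = x_i·y_{i+1} − x_{i+1}·y_i:
  -103, -55, -115, -91  ⇒  2A = -364, A = -182.
Then Σ (x_i + x_{i+1})·c_i = -564, so x̄ = -564 / (6·(-182)) = 47/91.

47/91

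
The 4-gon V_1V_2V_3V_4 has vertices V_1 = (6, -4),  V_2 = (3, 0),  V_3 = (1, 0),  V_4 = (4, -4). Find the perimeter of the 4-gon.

|V_1V_2| = √((-3)² + (4)²) = √25 = 5
|V_2V_3| = √((-2)² + (0)²) = √4 = 2
|V_3V_4| = √((3)² + (-4)²) = √25 = 5
|V_4V_1| = √((2)² + (0)²) = √4 = 2
Perimeter = 5 + 2 + 5 + 2 = 14.

14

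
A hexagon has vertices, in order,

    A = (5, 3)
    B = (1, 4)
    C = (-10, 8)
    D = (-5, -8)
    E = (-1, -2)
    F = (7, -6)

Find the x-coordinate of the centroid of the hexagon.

Apply the shoelace (surveyor's) formula. First the cross-terms c_i = x_i·y_{i+1} − x_{i+1}·y_i:
  17, 48, 120, 2, 20, 51  ⇒  2A = 258, A = 129.
Then Σ (x_i + x_{i+1})·c_i = -1410, so x̄ = -1410 / (6·129) = -235/129.

-235/129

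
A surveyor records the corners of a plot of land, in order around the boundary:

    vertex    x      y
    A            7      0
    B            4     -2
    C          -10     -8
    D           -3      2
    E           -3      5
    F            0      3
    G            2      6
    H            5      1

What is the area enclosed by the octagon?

Apply the shoelace (surveyor's) formula: 2A = Σ (x_i·y_{i+1} − x_{i+1}·y_i), indices taken mod 8.
Σ = (-14) + (-52) + (-44) + (-9) + (-9) + (-6) + (-28) + (-7) = -169
Area = |Σ|/2 = 84.5.

84.5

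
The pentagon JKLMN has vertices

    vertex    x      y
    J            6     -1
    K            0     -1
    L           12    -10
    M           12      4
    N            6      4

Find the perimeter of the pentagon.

|JK| = √((-6)² + (0)²) = √36 = 6
|KL| = √((12)² + (-9)²) = √225 = 15
|LM| = √((0)² + (14)²) = √196 = 14
|MN| = √((-6)² + (0)²) = √36 = 6
|NJ| = √((0)² + (-5)²) = √25 = 5
Perimeter = 6 + 15 + 14 + 6 + 5 = 46.

46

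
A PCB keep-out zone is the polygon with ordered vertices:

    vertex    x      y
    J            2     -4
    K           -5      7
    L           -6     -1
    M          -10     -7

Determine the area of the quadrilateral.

Σ = (-6) + (47) + (32) + (54) = 127
Area = |Σ|/2 = 63.5.

63.5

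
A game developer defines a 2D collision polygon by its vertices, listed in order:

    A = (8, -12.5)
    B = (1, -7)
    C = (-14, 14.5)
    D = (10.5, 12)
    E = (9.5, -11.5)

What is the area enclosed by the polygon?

A→B: (8)(-7) − (1)(-12.5) = -43.5
B→C: (1)(14.5) − (-14)(-7) = -83.5
C→D: (-14)(12) − (10.5)(14.5) = -320.25
D→E: (10.5)(-11.5) − (9.5)(12) = -234.75
E→A: (9.5)(-12.5) − (8)(-11.5) = -26.75
Σ = -708.75
Area = |Σ|/2 = 354.375.

354.375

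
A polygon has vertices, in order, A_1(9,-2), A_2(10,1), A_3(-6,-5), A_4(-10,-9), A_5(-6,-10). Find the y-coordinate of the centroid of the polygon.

-669/137

Apply the surveyor's formula. First the cross-terms c_i = x_i·y_{i+1} − x_{i+1}·y_i:
  29, -44, 4, 46, 102  ⇒  2A = 137, A = 68.5.
Then Σ (y_i + y_{i+1})·c_i = -2007, so ȳ = -2007 / (6·68.5) = -669/137.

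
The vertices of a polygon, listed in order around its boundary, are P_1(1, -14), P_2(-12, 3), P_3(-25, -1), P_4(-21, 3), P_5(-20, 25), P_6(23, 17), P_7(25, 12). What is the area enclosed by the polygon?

1032.5

Σ = (-165) + (87) + (-96) + (-465) + (-915) + (-149) + (-362) = -2065
Area = |Σ|/2 = 1032.5.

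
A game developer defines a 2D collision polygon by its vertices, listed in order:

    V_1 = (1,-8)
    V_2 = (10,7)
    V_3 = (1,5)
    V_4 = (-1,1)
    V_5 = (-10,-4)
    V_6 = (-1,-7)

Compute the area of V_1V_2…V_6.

Apply the shoelace (surveyor's) formula: 2A = Σ (x_i·y_{i+1} − x_{i+1}·y_i), indices taken mod 6.
Σ = (87) + (43) + (6) + (14) + (66) + (15) = 231
Area = |Σ|/2 = 115.5.

115.5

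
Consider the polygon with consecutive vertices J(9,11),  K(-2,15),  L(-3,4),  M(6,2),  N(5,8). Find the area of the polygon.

Σ = (157) + (37) + (-30) + (38) + (-17) = 185
Area = |Σ|/2 = 92.5.

92.5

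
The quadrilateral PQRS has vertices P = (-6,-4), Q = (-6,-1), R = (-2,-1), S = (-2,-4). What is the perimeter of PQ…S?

14

|PQ| = √((0)² + (3)²) = √9 = 3
|QR| = √((4)² + (0)²) = √16 = 4
|RS| = √((0)² + (-3)²) = √9 = 3
|SP| = √((-4)² + (0)²) = √16 = 4
Perimeter = 3 + 4 + 3 + 4 = 14.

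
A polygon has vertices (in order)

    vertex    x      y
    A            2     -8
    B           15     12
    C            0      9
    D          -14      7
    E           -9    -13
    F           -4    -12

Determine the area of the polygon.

381

Apply the surveyor's formula: 2A = Σ (x_i·y_{i+1} − x_{i+1}·y_i), indices taken mod 6.
Σ = (144) + (135) + (126) + (245) + (56) + (56) = 762
Area = |Σ|/2 = 381.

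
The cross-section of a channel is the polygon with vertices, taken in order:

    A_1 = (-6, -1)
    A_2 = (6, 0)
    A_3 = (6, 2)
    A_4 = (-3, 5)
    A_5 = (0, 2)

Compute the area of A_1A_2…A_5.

30

Apply the shoelace formula: 2A = Σ (x_i·y_{i+1} − x_{i+1}·y_i), indices taken mod 5.
Cross-terms: 6, 12, 36, -6, 12  ⇒  Σ = 60
Area = |Σ|/2 = 30.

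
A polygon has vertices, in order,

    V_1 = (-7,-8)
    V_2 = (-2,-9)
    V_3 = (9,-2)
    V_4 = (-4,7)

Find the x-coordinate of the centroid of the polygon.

Apply the shoelace formula. First the cross-terms c_i = x_i·y_{i+1} − x_{i+1}·y_i:
  47, 85, 55, 81  ⇒  2A = 268, A = 134.
Then Σ (x_i + x_{i+1})·c_i = -444, so x̄ = -444 / (6·134) = -37/67.

-37/67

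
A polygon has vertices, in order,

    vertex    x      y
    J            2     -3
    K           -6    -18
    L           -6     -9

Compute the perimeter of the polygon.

36

|JK| = √((-8)² + (-15)²) = √289 = 17
|KL| = √((0)² + (9)²) = √81 = 9
|LJ| = √((8)² + (6)²) = √100 = 10
Perimeter = 17 + 9 + 10 = 36.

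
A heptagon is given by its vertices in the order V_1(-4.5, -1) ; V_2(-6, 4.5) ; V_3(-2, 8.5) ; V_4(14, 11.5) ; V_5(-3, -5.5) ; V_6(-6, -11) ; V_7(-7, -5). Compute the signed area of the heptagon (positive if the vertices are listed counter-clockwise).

-157.625

Σ = (-26.25) + (-42) + (-142) + (-42.5) + (0) + (-47) + (-15.5) = -315.25
Signed area = Σ/2 = -157.625 (negative ⇒ clockwise traversal).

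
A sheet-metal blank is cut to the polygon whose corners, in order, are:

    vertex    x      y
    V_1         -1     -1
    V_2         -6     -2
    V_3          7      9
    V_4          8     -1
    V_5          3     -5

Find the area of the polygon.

84

Apply the shoelace (surveyor's) formula: 2A = Σ (x_i·y_{i+1} − x_{i+1}·y_i), indices taken mod 5.
V_1→V_2: (-1)(-2) − (-6)(-1) = -4
V_2→V_3: (-6)(9) − (7)(-2) = -40
V_3→V_4: (7)(-1) − (8)(9) = -79
V_4→V_5: (8)(-5) − (3)(-1) = -37
V_5→V_1: (3)(-1) − (-1)(-5) = -8
Σ = -168
Area = |Σ|/2 = 84.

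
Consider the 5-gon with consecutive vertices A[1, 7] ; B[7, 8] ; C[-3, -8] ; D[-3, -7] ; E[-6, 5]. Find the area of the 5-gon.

Cross-terms: -41, -32, -3, -57, -47  ⇒  Σ = -180
Area = |Σ|/2 = 90.

90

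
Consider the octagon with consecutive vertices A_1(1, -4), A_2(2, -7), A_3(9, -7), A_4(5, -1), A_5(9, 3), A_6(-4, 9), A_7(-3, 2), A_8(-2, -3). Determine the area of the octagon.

Σ = (1) + (49) + (26) + (24) + (93) + (19) + (13) + (11) = 236
Area = |Σ|/2 = 118.

118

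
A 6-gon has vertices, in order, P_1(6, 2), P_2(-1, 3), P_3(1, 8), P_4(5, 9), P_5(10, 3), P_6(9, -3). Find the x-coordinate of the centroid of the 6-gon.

Apply Gauss's area formula. First the cross-terms c_i = x_i·y_{i+1} − x_{i+1}·y_i:
  20, -11, -31, -75, -57, 36  ⇒  2A = -118, A = -59.
Then Σ (x_i + x_{i+1})·c_i = -1754, so x̄ = -1754 / (6·(-59)) = 877/177.

877/177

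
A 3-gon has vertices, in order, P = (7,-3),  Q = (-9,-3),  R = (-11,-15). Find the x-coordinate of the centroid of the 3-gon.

-13/3

Apply the shoelace formula. First the cross-terms c_i = x_i·y_{i+1} − x_{i+1}·y_i:
  -48, 102, 138  ⇒  2A = 192, A = 96.
Then Σ (x_i + x_{i+1})·c_i = -2496, so x̄ = -2496 / (6·96) = -13/3.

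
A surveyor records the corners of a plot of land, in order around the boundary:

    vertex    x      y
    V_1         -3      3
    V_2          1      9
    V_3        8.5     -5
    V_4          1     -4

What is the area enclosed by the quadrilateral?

Apply Gauss's area formula: 2A = Σ (x_i·y_{i+1} − x_{i+1}·y_i), indices taken mod 4.
Σ = (-30) + (-81.5) + (-29) + (-9) = -149.5
Area = |Σ|/2 = 74.75.

74.75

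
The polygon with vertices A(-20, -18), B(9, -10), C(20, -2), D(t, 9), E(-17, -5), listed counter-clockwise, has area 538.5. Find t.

Write out the shoelace sum; only the two edges meeting at D involve t:
2·Area = [(20·9 − t·(-2)) + (t·(-5) − (-17)·9)] + 750
       = -3·t + 1083 = 1077
⇒ t = 2.

2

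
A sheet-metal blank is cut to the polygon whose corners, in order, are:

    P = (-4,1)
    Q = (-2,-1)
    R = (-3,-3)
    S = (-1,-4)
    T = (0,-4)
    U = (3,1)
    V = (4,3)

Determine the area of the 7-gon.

27.5

Apply Gauss's area formula: 2A = Σ (x_i·y_{i+1} − x_{i+1}·y_i), indices taken mod 7.
Σ = (6) + (3) + (9) + (4) + (12) + (5) + (16) = 55
Area = |Σ|/2 = 27.5.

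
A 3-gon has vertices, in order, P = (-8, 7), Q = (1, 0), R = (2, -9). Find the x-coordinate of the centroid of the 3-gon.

-5/3

Apply the surveyor's formula. First the cross-terms c_i = x_i·y_{i+1} − x_{i+1}·y_i:
  -7, -9, -58  ⇒  2A = -74, A = -37.
Then Σ (x_i + x_{i+1})·c_i = 370, so x̄ = 370 / (6·(-37)) = -5/3.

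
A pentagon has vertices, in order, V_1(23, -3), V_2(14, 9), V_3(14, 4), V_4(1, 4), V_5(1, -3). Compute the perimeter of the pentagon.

62

|V_1V_2| = √((-9)² + (12)²) = √225 = 15
|V_2V_3| = √((0)² + (-5)²) = √25 = 5
|V_3V_4| = √((-13)² + (0)²) = √169 = 13
|V_4V_5| = √((0)² + (-7)²) = √49 = 7
|V_5V_1| = √((22)² + (0)²) = √484 = 22
Perimeter = 15 + 5 + 13 + 7 + 22 = 62.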